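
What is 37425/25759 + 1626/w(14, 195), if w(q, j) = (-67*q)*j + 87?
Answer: 2266755547/1569779219 ≈ 1.4440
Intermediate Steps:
w(q, j) = 87 - 67*j*q (w(q, j) = -67*j*q + 87 = 87 - 67*j*q)
37425/25759 + 1626/w(14, 195) = 37425/25759 + 1626/(87 - 67*195*14) = 37425*(1/25759) + 1626/(87 - 182910) = 37425/25759 + 1626/(-182823) = 37425/25759 + 1626*(-1/182823) = 37425/25759 - 542/60941 = 2266755547/1569779219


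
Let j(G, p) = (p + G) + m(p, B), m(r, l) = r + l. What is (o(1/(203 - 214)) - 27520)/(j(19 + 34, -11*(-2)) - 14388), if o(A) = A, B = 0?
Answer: 302721/157201 ≈ 1.9257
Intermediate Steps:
m(r, l) = l + r
j(G, p) = G + 2*p (j(G, p) = (p + G) + (0 + p) = (G + p) + p = G + 2*p)
(o(1/(203 - 214)) - 27520)/(j(19 + 34, -11*(-2)) - 14388) = (1/(203 - 214) - 27520)/(((19 + 34) + 2*(-11*(-2))) - 14388) = (1/(-11) - 27520)/((53 + 2*22) - 14388) = (-1/11 - 27520)/((53 + 44) - 14388) = -302721/(11*(97 - 14388)) = -302721/11/(-14291) = -302721/11*(-1/14291) = 302721/157201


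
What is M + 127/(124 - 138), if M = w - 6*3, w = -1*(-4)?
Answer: -323/14 ≈ -23.071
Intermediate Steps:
w = 4
M = -14 (M = 4 - 6*3 = 4 - 18 = -14)
M + 127/(124 - 138) = -14 + 127/(124 - 138) = -14 + 127/(-14) = -14 + 127*(-1/14) = -14 - 127/14 = -323/14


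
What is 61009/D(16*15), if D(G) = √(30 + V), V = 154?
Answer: 61009*√46/92 ≈ 4497.6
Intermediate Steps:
D(G) = 2*√46 (D(G) = √(30 + 154) = √184 = 2*√46)
61009/D(16*15) = 61009/((2*√46)) = 61009*(√46/92) = 61009*√46/92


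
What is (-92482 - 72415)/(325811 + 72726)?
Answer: -164897/398537 ≈ -0.41376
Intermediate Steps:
(-92482 - 72415)/(325811 + 72726) = -164897/398537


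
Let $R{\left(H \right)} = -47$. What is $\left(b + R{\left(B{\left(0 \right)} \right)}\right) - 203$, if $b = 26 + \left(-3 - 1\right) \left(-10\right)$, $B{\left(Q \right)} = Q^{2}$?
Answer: $-184$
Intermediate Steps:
$b = 66$ ($b = 26 - -40 = 26 + 40 = 66$)
$\left(b + R{\left(B{\left(0 \right)} \right)}\right) - 203 = \left(66 - 47\right) - 203 = 19 - 203 = -184$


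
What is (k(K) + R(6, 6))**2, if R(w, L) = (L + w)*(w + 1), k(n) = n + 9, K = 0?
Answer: 8649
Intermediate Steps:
k(n) = 9 + n
R(w, L) = (1 + w)*(L + w) (R(w, L) = (L + w)*(1 + w) = (1 + w)*(L + w))
(k(K) + R(6, 6))**2 = ((9 + 0) + (6 + 6 + 6**2 + 6*6))**2 = (9 + (6 + 6 + 36 + 36))**2 = (9 + 84)**2 = 93**2 = 8649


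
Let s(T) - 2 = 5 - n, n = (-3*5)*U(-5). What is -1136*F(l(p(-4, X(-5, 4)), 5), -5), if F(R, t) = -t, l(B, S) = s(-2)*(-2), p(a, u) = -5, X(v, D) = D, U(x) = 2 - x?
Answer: -5680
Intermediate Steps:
n = -105 (n = (-3*5)*(2 - 1*(-5)) = -15*(2 + 5) = -15*7 = -105)
s(T) = 112 (s(T) = 2 + (5 - 1*(-105)) = 2 + (5 + 105) = 2 + 110 = 112)
l(B, S) = -224 (l(B, S) = 112*(-2) = -224)
-1136*F(l(p(-4, X(-5, 4)), 5), -5) = -(-1136)*(-5) = -1136*5 = -5680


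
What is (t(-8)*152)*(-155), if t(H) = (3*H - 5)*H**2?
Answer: 43727360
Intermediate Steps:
t(H) = H**2*(-5 + 3*H) (t(H) = (-5 + 3*H)*H**2 = H**2*(-5 + 3*H))
(t(-8)*152)*(-155) = (((-8)**2*(-5 + 3*(-8)))*152)*(-155) = ((64*(-5 - 24))*152)*(-155) = ((64*(-29))*152)*(-155) = -1856*152*(-155) = -282112*(-155) = 43727360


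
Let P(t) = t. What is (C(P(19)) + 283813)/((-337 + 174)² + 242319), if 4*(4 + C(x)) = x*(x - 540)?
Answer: 1125337/1075552 ≈ 1.0463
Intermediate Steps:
C(x) = -4 + x*(-540 + x)/4 (C(x) = -4 + (x*(x - 540))/4 = -4 + (x*(-540 + x))/4 = -4 + x*(-540 + x)/4)
(C(P(19)) + 283813)/((-337 + 174)² + 242319) = ((-4 - 135*19 + (¼)*19²) + 283813)/((-337 + 174)² + 242319) = ((-4 - 2565 + (¼)*361) + 283813)/((-163)² + 242319) = ((-4 - 2565 + 361/4) + 283813)/(26569 + 242319) = (-9915/4 + 283813)/268888 = (1125337/4)*(1/268888) = 1125337/1075552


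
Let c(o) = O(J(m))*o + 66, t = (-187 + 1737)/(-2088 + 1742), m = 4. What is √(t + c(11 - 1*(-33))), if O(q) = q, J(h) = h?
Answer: √7108743/173 ≈ 15.412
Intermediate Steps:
t = -775/173 (t = 1550/(-346) = 1550*(-1/346) = -775/173 ≈ -4.4798)
c(o) = 66 + 4*o (c(o) = 4*o + 66 = 66 + 4*o)
√(t + c(11 - 1*(-33))) = √(-775/173 + (66 + 4*(11 - 1*(-33)))) = √(-775/173 + (66 + 4*(11 + 33))) = √(-775/173 + (66 + 4*44)) = √(-775/173 + (66 + 176)) = √(-775/173 + 242) = √(41091/173) = √7108743/173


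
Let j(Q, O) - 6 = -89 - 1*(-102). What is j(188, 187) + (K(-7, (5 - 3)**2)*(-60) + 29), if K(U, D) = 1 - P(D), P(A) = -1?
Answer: -72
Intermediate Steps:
j(Q, O) = 19 (j(Q, O) = 6 + (-89 - 1*(-102)) = 6 + (-89 + 102) = 6 + 13 = 19)
K(U, D) = 2 (K(U, D) = 1 - 1*(-1) = 1 + 1 = 2)
j(188, 187) + (K(-7, (5 - 3)**2)*(-60) + 29) = 19 + (2*(-60) + 29) = 19 + (-120 + 29) = 19 - 91 = -72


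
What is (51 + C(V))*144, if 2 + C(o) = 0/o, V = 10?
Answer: 7056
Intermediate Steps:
C(o) = -2 (C(o) = -2 + 0/o = -2 + 0 = -2)
(51 + C(V))*144 = (51 - 2)*144 = 49*144 = 7056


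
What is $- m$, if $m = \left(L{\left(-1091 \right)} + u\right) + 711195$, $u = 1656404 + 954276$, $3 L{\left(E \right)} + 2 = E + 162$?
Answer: $- \frac{9964694}{3} \approx -3.3216 \cdot 10^{6}$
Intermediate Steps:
$L{\left(E \right)} = \frac{160}{3} + \frac{E}{3}$ ($L{\left(E \right)} = - \frac{2}{3} + \frac{E + 162}{3} = - \frac{2}{3} + \frac{162 + E}{3} = - \frac{2}{3} + \left(54 + \frac{E}{3}\right) = \frac{160}{3} + \frac{E}{3}$)
$u = 2610680$
$m = \frac{9964694}{3}$ ($m = \left(\left(\frac{160}{3} + \frac{1}{3} \left(-1091\right)\right) + 2610680\right) + 711195 = \left(\left(\frac{160}{3} - \frac{1091}{3}\right) + 2610680\right) + 711195 = \left(- \frac{931}{3} + 2610680\right) + 711195 = \frac{7831109}{3} + 711195 = \frac{9964694}{3} \approx 3.3216 \cdot 10^{6}$)
$- m = \left(-1\right) \frac{9964694}{3} = - \frac{9964694}{3}$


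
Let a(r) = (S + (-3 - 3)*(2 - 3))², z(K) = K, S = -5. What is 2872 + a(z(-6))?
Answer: 2873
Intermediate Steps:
a(r) = 1 (a(r) = (-5 + (-3 - 3)*(2 - 3))² = (-5 - 6*(-1))² = (-5 + 6)² = 1² = 1)
2872 + a(z(-6)) = 2872 + 1 = 2873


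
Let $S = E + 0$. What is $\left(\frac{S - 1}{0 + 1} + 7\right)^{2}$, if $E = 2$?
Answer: $64$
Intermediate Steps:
$S = 2$ ($S = 2 + 0 = 2$)
$\left(\frac{S - 1}{0 + 1} + 7\right)^{2} = \left(\frac{2 - 1}{0 + 1} + 7\right)^{2} = \left(1 \cdot 1^{-1} + 7\right)^{2} = \left(1 \cdot 1 + 7\right)^{2} = \left(1 + 7\right)^{2} = 8^{2} = 64$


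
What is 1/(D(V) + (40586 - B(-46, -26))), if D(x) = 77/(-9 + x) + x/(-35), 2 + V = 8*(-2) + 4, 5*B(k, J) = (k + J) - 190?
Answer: 115/4673077 ≈ 2.4609e-5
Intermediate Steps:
B(k, J) = -38 + J/5 + k/5 (B(k, J) = ((k + J) - 190)/5 = ((J + k) - 190)/5 = (-190 + J + k)/5 = -38 + J/5 + k/5)
V = -14 (V = -2 + (8*(-2) + 4) = -2 + (-16 + 4) = -2 - 12 = -14)
D(x) = 77/(-9 + x) - x/35 (D(x) = 77/(-9 + x) + x*(-1/35) = 77/(-9 + x) - x/35)
1/(D(V) + (40586 - B(-46, -26))) = 1/((2695 - 1*(-14)**2 + 9*(-14))/(35*(-9 - 14)) + (40586 - (-38 + (1/5)*(-26) + (1/5)*(-46)))) = 1/((1/35)*(2695 - 1*196 - 126)/(-23) + (40586 - (-38 - 26/5 - 46/5))) = 1/((1/35)*(-1/23)*(2695 - 196 - 126) + (40586 - 1*(-262/5))) = 1/((1/35)*(-1/23)*2373 + (40586 + 262/5)) = 1/(-339/115 + 203192/5) = 1/(4673077/115) = 115/4673077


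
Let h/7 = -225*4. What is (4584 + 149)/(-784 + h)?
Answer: -4733/7084 ≈ -0.66813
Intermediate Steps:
h = -6300 (h = 7*(-225*4) = 7*(-900) = -6300)
(4584 + 149)/(-784 + h) = (4584 + 149)/(-784 - 6300) = 4733/(-7084) = 4733*(-1/7084) = -4733/7084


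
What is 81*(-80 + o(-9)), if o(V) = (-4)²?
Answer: -5184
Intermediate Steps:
o(V) = 16
81*(-80 + o(-9)) = 81*(-80 + 16) = 81*(-64) = -5184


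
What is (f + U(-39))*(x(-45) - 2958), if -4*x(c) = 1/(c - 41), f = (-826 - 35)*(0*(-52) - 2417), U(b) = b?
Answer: -1058760797949/172 ≈ -6.1556e+9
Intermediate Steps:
f = 2081037 (f = -861*(0 - 2417) = -861*(-2417) = 2081037)
x(c) = -1/(4*(-41 + c)) (x(c) = -1/(4*(c - 41)) = -1/(4*(-41 + c)))
(f + U(-39))*(x(-45) - 2958) = (2081037 - 39)*(-1/(-164 + 4*(-45)) - 2958) = 2080998*(-1/(-164 - 180) - 2958) = 2080998*(-1/(-344) - 2958) = 2080998*(-1*(-1/344) - 2958) = 2080998*(1/344 - 2958) = 2080998*(-1017551/344) = -1058760797949/172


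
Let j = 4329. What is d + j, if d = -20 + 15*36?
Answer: 4849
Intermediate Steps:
d = 520 (d = -20 + 540 = 520)
d + j = 520 + 4329 = 4849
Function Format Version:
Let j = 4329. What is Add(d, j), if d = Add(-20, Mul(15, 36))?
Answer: 4849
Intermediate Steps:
d = 520 (d = Add(-20, 540) = 520)
Add(d, j) = Add(520, 4329) = 4849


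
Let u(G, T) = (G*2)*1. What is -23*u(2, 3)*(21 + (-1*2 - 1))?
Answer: -1656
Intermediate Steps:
u(G, T) = 2*G (u(G, T) = (2*G)*1 = 2*G)
-23*u(2, 3)*(21 + (-1*2 - 1)) = -23*2*2*(21 + (-1*2 - 1)) = -92*(21 + (-2 - 1)) = -92*(21 - 3) = -92*18 = -23*72 = -1656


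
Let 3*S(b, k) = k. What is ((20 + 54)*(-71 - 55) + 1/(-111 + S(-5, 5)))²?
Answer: 9353045975625/107584 ≈ 8.6937e+7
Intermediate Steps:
S(b, k) = k/3
((20 + 54)*(-71 - 55) + 1/(-111 + S(-5, 5)))² = ((20 + 54)*(-71 - 55) + 1/(-111 + (⅓)*5))² = (74*(-126) + 1/(-111 + 5/3))² = (-9324 + 1/(-328/3))² = (-9324 - 3/328)² = (-3058275/328)² = 9353045975625/107584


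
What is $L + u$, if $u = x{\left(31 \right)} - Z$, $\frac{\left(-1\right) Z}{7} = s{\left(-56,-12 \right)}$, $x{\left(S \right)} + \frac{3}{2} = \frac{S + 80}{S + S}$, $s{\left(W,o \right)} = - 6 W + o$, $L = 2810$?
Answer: $\frac{157427}{31} \approx 5078.3$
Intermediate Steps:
$s{\left(W,o \right)} = o - 6 W$
$x{\left(S \right)} = - \frac{3}{2} + \frac{80 + S}{2 S}$ ($x{\left(S \right)} = - \frac{3}{2} + \frac{S + 80}{S + S} = - \frac{3}{2} + \frac{80 + S}{2 S}$)
$Z = -2268$ ($Z = - 7 \left(-12 - -336\right) = - 7 \left(-12 + 336\right) = \left(-7\right) 324 = -2268$)
$u = \frac{70317}{31}$ ($u = \frac{40 - 31}{31} - -2268 = \frac{40 - 31}{31} + 2268 = \frac{1}{31} \cdot 9 + 2268 = \frac{9}{31} + 2268 = \frac{70317}{31} \approx 2268.3$)
$L + u = 2810 + \frac{70317}{31} = \frac{157427}{31}$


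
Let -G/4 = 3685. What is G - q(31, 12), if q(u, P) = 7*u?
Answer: -14957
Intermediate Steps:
G = -14740 (G = -4*3685 = -14740)
G - q(31, 12) = -14740 - 7*31 = -14740 - 1*217 = -14740 - 217 = -14957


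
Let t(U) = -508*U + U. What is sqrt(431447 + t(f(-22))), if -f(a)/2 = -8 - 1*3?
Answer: sqrt(420293) ≈ 648.30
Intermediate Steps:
f(a) = 22 (f(a) = -2*(-8 - 1*3) = -2*(-8 - 3) = -2*(-11) = 22)
t(U) = -507*U
sqrt(431447 + t(f(-22))) = sqrt(431447 - 507*22) = sqrt(431447 - 11154) = sqrt(420293)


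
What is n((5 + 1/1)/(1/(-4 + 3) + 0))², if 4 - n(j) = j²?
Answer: 1024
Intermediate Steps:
n(j) = 4 - j²
n((5 + 1/1)/(1/(-4 + 3) + 0))² = (4 - ((5 + 1/1)/(1/(-4 + 3) + 0))²)² = (4 - ((5 + 1)/(1/(-1) + 0))²)² = (4 - (6/(-1 + 0))²)² = (4 - (6/(-1))²)² = (4 - (6*(-1))²)² = (4 - 1*(-6)²)² = (4 - 1*36)² = (4 - 36)² = (-32)² = 1024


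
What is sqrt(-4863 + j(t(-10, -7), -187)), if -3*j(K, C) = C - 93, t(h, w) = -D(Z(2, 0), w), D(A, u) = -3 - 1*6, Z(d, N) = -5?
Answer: I*sqrt(42927)/3 ≈ 69.063*I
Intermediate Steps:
D(A, u) = -9 (D(A, u) = -3 - 6 = -9)
t(h, w) = 9 (t(h, w) = -1*(-9) = 9)
j(K, C) = 31 - C/3 (j(K, C) = -(C - 93)/3 = -(-93 + C)/3 = 31 - C/3)
sqrt(-4863 + j(t(-10, -7), -187)) = sqrt(-4863 + (31 - 1/3*(-187))) = sqrt(-4863 + (31 + 187/3)) = sqrt(-4863 + 280/3) = sqrt(-14309/3) = I*sqrt(42927)/3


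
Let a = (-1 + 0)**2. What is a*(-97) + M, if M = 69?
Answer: -28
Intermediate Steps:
a = 1 (a = (-1)**2 = 1)
a*(-97) + M = 1*(-97) + 69 = -97 + 69 = -28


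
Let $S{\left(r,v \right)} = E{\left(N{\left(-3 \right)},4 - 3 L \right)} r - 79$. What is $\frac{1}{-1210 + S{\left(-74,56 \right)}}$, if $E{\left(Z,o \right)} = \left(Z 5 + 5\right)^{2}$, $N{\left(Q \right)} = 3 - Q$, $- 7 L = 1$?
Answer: $- \frac{1}{91939} \approx -1.0877 \cdot 10^{-5}$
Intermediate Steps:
$L = - \frac{1}{7}$ ($L = \left(- \frac{1}{7}\right) 1 = - \frac{1}{7} \approx -0.14286$)
$E{\left(Z,o \right)} = \left(5 + 5 Z\right)^{2}$ ($E{\left(Z,o \right)} = \left(5 Z + 5\right)^{2} = \left(5 + 5 Z\right)^{2}$)
$S{\left(r,v \right)} = -79 + 1225 r$ ($S{\left(r,v \right)} = 25 \left(1 + \left(3 - -3\right)\right)^{2} r - 79 = 25 \left(1 + \left(3 + 3\right)\right)^{2} r - 79 = 25 \left(1 + 6\right)^{2} r - 79 = 25 \cdot 7^{2} r - 79 = 25 \cdot 49 r - 79 = 1225 r - 79 = -79 + 1225 r$)
$\frac{1}{-1210 + S{\left(-74,56 \right)}} = \frac{1}{-1210 + \left(-79 + 1225 \left(-74\right)\right)} = \frac{1}{-1210 - 90729} = \frac{1}{-91939} = - \frac{1}{91939}$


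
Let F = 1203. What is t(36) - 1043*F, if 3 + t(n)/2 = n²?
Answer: -1252143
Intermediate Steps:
t(n) = -6 + 2*n²
t(36) - 1043*F = (-6 + 2*36²) - 1043*1203 = (-6 + 2*1296) - 1254729 = (-6 + 2592) - 1254729 = 2586 - 1254729 = -1252143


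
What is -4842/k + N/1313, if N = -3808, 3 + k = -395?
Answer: 2420981/261287 ≈ 9.2656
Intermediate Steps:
k = -398 (k = -3 - 395 = -398)
-4842/k + N/1313 = -4842/(-398) - 3808/1313 = -4842*(-1/398) - 3808*1/1313 = 2421/199 - 3808/1313 = 2420981/261287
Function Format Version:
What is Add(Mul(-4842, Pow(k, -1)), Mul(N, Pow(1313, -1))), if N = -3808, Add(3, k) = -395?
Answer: Rational(2420981, 261287) ≈ 9.2656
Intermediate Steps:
k = -398 (k = Add(-3, -395) = -398)
Add(Mul(-4842, Pow(k, -1)), Mul(N, Pow(1313, -1))) = Add(Mul(-4842, Pow(-398, -1)), Mul(-3808, Pow(1313, -1))) = Add(Mul(-4842, Rational(-1, 398)), Mul(-3808, Rational(1, 1313))) = Add(Rational(2421, 199), Rational(-3808, 1313)) = Rational(2420981, 261287)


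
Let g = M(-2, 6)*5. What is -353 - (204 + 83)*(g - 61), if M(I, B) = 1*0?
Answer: 17154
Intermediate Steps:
M(I, B) = 0
g = 0 (g = 0*5 = 0)
-353 - (204 + 83)*(g - 61) = -353 - (204 + 83)*(0 - 61) = -353 - 287*(-61) = -353 - 1*(-17507) = -353 + 17507 = 17154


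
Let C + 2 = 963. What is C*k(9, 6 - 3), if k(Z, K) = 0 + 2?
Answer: 1922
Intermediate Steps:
C = 961 (C = -2 + 963 = 961)
k(Z, K) = 2
C*k(9, 6 - 3) = 961*2 = 1922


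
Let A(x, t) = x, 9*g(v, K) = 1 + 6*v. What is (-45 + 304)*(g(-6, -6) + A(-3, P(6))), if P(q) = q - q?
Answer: -16058/9 ≈ -1784.2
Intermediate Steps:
P(q) = 0
g(v, K) = 1/9 + 2*v/3 (g(v, K) = (1 + 6*v)/9 = 1/9 + 2*v/3)
(-45 + 304)*(g(-6, -6) + A(-3, P(6))) = (-45 + 304)*((1/9 + (2/3)*(-6)) - 3) = 259*((1/9 - 4) - 3) = 259*(-35/9 - 3) = 259*(-62/9) = -16058/9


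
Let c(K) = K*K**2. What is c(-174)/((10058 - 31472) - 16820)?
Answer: 2634012/19117 ≈ 137.78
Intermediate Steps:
c(K) = K**3
c(-174)/((10058 - 31472) - 16820) = (-174)**3/((10058 - 31472) - 16820) = -5268024/(-21414 - 16820) = -5268024/(-38234) = -5268024*(-1/38234) = 2634012/19117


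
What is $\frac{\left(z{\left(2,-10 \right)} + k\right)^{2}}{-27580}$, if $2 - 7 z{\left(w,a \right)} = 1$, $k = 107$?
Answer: $- \frac{28125}{67571} \approx -0.41623$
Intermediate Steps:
$z{\left(w,a \right)} = \frac{1}{7}$ ($z{\left(w,a \right)} = \frac{2}{7} - \frac{1}{7} = \frac{1}{7}$)
$\frac{\left(z{\left(2,-10 \right)} + k\right)^{2}}{-27580} = \frac{\left(\frac{1}{7} + 107\right)^{2}}{-27580} = \left(\frac{750}{7}\right)^{2} \left(- \frac{1}{27580}\right) = \frac{562500}{49} \left(- \frac{1}{27580}\right) = - \frac{28125}{67571}$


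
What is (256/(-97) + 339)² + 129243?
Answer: 2280568516/9409 ≈ 2.4238e+5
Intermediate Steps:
(256/(-97) + 339)² + 129243 = (256*(-1/97) + 339)² + 129243 = (-256/97 + 339)² + 129243 = (32627/97)² + 129243 = 1064521129/9409 + 129243 = 2280568516/9409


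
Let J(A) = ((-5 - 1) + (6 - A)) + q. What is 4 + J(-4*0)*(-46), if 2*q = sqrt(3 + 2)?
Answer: 4 - 23*sqrt(5) ≈ -47.430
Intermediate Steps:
q = sqrt(5)/2 (q = sqrt(3 + 2)/2 = sqrt(5)/2 ≈ 1.1180)
J(A) = sqrt(5)/2 - A (J(A) = ((-5 - 1) + (6 - A)) + sqrt(5)/2 = (-6 + (6 - A)) + sqrt(5)/2 = -A + sqrt(5)/2 = sqrt(5)/2 - A)
4 + J(-4*0)*(-46) = 4 + (sqrt(5)/2 - (-4)*0)*(-46) = 4 + (sqrt(5)/2 - 1*0)*(-46) = 4 + (sqrt(5)/2 + 0)*(-46) = 4 + (sqrt(5)/2)*(-46) = 4 - 23*sqrt(5)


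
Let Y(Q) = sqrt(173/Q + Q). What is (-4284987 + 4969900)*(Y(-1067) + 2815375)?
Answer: 1928286937375 + 14383173*I*sqrt(2754994)/1067 ≈ 1.9283e+12 + 2.2374e+7*I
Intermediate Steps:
Y(Q) = sqrt(Q + 173/Q)
(-4284987 + 4969900)*(Y(-1067) + 2815375) = (-4284987 + 4969900)*(sqrt(-1067 + 173/(-1067)) + 2815375) = 684913*(sqrt(-1067 + 173*(-1/1067)) + 2815375) = 684913*(sqrt(-1067 - 173/1067) + 2815375) = 684913*(sqrt(-1138662/1067) + 2815375) = 684913*(21*I*sqrt(2754994)/1067 + 2815375) = 684913*(2815375 + 21*I*sqrt(2754994)/1067) = 1928286937375 + 14383173*I*sqrt(2754994)/1067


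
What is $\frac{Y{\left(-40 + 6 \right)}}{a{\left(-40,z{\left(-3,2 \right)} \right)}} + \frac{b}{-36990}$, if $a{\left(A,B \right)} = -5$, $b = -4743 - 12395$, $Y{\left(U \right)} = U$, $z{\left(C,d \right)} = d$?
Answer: $\frac{26867}{3699} \approx 7.2633$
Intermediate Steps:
$b = -17138$ ($b = -4743 - 12395 = -17138$)
$\frac{Y{\left(-40 + 6 \right)}}{a{\left(-40,z{\left(-3,2 \right)} \right)}} + \frac{b}{-36990} = \frac{-40 + 6}{-5} - \frac{17138}{-36990} = \left(-34\right) \left(- \frac{1}{5}\right) - - \frac{8569}{18495} = \frac{34}{5} + \frac{8569}{18495} = \frac{26867}{3699}$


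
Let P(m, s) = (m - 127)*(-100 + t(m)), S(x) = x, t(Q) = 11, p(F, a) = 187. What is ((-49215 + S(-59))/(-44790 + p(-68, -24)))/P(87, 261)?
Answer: 24637/79393340 ≈ 0.00031032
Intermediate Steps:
P(m, s) = 11303 - 89*m (P(m, s) = (m - 127)*(-100 + 11) = (-127 + m)*(-89) = 11303 - 89*m)
((-49215 + S(-59))/(-44790 + p(-68, -24)))/P(87, 261) = ((-49215 - 59)/(-44790 + 187))/(11303 - 89*87) = (-49274/(-44603))/(11303 - 7743) = -49274*(-1/44603)/3560 = (49274/44603)*(1/3560) = 24637/79393340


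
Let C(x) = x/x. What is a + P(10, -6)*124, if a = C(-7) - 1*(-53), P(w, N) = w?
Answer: 1294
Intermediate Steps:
C(x) = 1
a = 54 (a = 1 - 1*(-53) = 1 + 53 = 54)
a + P(10, -6)*124 = 54 + 10*124 = 54 + 1240 = 1294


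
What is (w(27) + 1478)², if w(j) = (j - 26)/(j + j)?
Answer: 6370114969/2916 ≈ 2.1845e+6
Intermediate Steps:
w(j) = (-26 + j)/(2*j) (w(j) = (-26 + j)/((2*j)) = (-26 + j)*(1/(2*j)) = (-26 + j)/(2*j))
(w(27) + 1478)² = ((½)*(-26 + 27)/27 + 1478)² = ((½)*(1/27)*1 + 1478)² = (1/54 + 1478)² = (79813/54)² = 6370114969/2916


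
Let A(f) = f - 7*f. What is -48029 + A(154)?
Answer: -48953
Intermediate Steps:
A(f) = -6*f
-48029 + A(154) = -48029 - 6*154 = -48029 - 924 = -48953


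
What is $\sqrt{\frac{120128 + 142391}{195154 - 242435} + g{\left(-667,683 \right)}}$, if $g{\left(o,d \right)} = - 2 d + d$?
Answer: $\frac{i \sqrt{1539253853202}}{47281} \approx 26.24 i$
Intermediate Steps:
$g{\left(o,d \right)} = - d$
$\sqrt{\frac{120128 + 142391}{195154 - 242435} + g{\left(-667,683 \right)}} = \sqrt{\frac{120128 + 142391}{195154 - 242435} - 683} = \sqrt{\frac{262519}{-47281} - 683} = \sqrt{262519 \left(- \frac{1}{47281}\right) - 683} = \sqrt{- \frac{262519}{47281} - 683} = \sqrt{- \frac{32555442}{47281}} = \frac{i \sqrt{1539253853202}}{47281}$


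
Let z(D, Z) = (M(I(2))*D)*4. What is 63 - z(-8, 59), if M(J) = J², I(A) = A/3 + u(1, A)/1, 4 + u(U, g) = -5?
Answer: 20567/9 ≈ 2285.2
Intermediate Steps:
u(U, g) = -9 (u(U, g) = -4 - 5 = -9)
I(A) = -9 + A/3 (I(A) = A/3 - 9/1 = A*(⅓) - 9*1 = A/3 - 9 = -9 + A/3)
z(D, Z) = 2500*D/9 (z(D, Z) = ((-9 + (⅓)*2)²*D)*4 = ((-9 + ⅔)²*D)*4 = ((-25/3)²*D)*4 = (625*D/9)*4 = 2500*D/9)
63 - z(-8, 59) = 63 - 2500*(-8)/9 = 63 - 1*(-20000/9) = 63 + 20000/9 = 20567/9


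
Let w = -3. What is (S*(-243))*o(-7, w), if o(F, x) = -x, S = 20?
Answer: -14580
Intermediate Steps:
(S*(-243))*o(-7, w) = (20*(-243))*(-1*(-3)) = -4860*3 = -14580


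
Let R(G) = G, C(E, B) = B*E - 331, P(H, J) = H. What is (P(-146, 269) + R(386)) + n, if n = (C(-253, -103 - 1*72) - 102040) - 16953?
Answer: -74809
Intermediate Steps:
C(E, B) = -331 + B*E
n = -75049 (n = ((-331 + (-103 - 1*72)*(-253)) - 102040) - 16953 = ((-331 + (-103 - 72)*(-253)) - 102040) - 16953 = ((-331 - 175*(-253)) - 102040) - 16953 = ((-331 + 44275) - 102040) - 16953 = (43944 - 102040) - 16953 = -58096 - 16953 = -75049)
(P(-146, 269) + R(386)) + n = (-146 + 386) - 75049 = 240 - 75049 = -74809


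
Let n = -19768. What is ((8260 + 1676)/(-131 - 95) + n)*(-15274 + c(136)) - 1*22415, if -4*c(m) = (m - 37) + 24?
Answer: 34261006777/113 ≈ 3.0319e+8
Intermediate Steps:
c(m) = 13/4 - m/4 (c(m) = -((m - 37) + 24)/4 = -((-37 + m) + 24)/4 = -(-13 + m)/4 = 13/4 - m/4)
((8260 + 1676)/(-131 - 95) + n)*(-15274 + c(136)) - 1*22415 = ((8260 + 1676)/(-131 - 95) - 19768)*(-15274 + (13/4 - 1/4*136)) - 1*22415 = (9936/(-226) - 19768)*(-15274 + (13/4 - 34)) - 22415 = (9936*(-1/226) - 19768)*(-15274 - 123/4) - 22415 = (-4968/113 - 19768)*(-61219/4) - 22415 = -2238752/113*(-61219/4) - 22415 = 34263539672/113 - 22415 = 34261006777/113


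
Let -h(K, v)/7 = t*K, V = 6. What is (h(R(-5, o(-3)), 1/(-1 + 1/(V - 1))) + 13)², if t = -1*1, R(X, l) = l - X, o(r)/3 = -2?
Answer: 36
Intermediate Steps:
o(r) = -6 (o(r) = 3*(-2) = -6)
t = -1
h(K, v) = 7*K (h(K, v) = -(-7)*K = 7*K)
(h(R(-5, o(-3)), 1/(-1 + 1/(V - 1))) + 13)² = (7*(-6 - 1*(-5)) + 13)² = (7*(-6 + 5) + 13)² = (7*(-1) + 13)² = (-7 + 13)² = 6² = 36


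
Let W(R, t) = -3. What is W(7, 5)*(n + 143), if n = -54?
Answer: -267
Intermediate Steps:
W(7, 5)*(n + 143) = -3*(-54 + 143) = -3*89 = -267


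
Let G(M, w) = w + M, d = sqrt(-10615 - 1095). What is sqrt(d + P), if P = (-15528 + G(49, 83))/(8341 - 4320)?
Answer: sqrt(-61907316 + 16168441*I*sqrt(11710))/4021 ≈ 7.2267 + 7.487*I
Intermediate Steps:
d = I*sqrt(11710) (d = sqrt(-11710) = I*sqrt(11710) ≈ 108.21*I)
G(M, w) = M + w
P = -15396/4021 (P = (-15528 + (49 + 83))/(8341 - 4320) = (-15528 + 132)/4021 = -15396*1/4021 = -15396/4021 ≈ -3.8289)
sqrt(d + P) = sqrt(I*sqrt(11710) - 15396/4021) = sqrt(-15396/4021 + I*sqrt(11710))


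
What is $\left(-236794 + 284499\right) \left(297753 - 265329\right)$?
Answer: $1546786920$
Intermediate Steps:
$\left(-236794 + 284499\right) \left(297753 - 265329\right) = 47705 \cdot 32424 = 1546786920$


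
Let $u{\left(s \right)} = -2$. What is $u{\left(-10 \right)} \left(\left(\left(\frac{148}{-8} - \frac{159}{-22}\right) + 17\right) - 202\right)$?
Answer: $\frac{4318}{11} \approx 392.55$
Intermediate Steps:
$u{\left(-10 \right)} \left(\left(\left(\frac{148}{-8} - \frac{159}{-22}\right) + 17\right) - 202\right) = - 2 \left(\left(\left(\frac{148}{-8} - \frac{159}{-22}\right) + 17\right) - 202\right) = - 2 \left(\left(\left(148 \left(- \frac{1}{8}\right) - - \frac{159}{22}\right) + 17\right) - 202\right) = - 2 \left(\left(\left(- \frac{37}{2} + \frac{159}{22}\right) + 17\right) - 202\right) = - 2 \left(\left(- \frac{124}{11} + 17\right) - 202\right) = - 2 \left(\frac{63}{11} - 202\right) = \left(-2\right) \left(- \frac{2159}{11}\right) = \frac{4318}{11}$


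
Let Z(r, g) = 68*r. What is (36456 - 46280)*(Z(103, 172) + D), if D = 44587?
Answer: -506829984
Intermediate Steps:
(36456 - 46280)*(Z(103, 172) + D) = (36456 - 46280)*(68*103 + 44587) = -9824*(7004 + 44587) = -9824*51591 = -506829984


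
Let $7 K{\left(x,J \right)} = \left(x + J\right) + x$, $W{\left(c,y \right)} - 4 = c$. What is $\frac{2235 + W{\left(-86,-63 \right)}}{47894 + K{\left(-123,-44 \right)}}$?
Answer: $\frac{15071}{334968} \approx 0.044992$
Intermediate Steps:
$W{\left(c,y \right)} = 4 + c$
$K{\left(x,J \right)} = \frac{J}{7} + \frac{2 x}{7}$ ($K{\left(x,J \right)} = \frac{\left(x + J\right) + x}{7} = \frac{\left(J + x\right) + x}{7} = \frac{J + 2 x}{7} = \frac{J}{7} + \frac{2 x}{7}$)
$\frac{2235 + W{\left(-86,-63 \right)}}{47894 + K{\left(-123,-44 \right)}} = \frac{2235 + \left(4 - 86\right)}{47894 + \left(\frac{1}{7} \left(-44\right) + \frac{2}{7} \left(-123\right)\right)} = \frac{2235 - 82}{47894 - \frac{290}{7}} = \frac{2153}{47894 - \frac{290}{7}} = \frac{2153}{\frac{334968}{7}} = 2153 \cdot \frac{7}{334968} = \frac{15071}{334968}$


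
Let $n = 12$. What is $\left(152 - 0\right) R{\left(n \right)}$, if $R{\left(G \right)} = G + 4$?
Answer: $2432$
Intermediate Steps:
$R{\left(G \right)} = 4 + G$
$\left(152 - 0\right) R{\left(n \right)} = \left(152 - 0\right) \left(4 + 12\right) = \left(152 + 0\right) 16 = 152 \cdot 16 = 2432$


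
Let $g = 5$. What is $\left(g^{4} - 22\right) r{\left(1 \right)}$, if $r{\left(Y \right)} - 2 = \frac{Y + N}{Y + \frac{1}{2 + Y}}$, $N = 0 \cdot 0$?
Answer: $\frac{6633}{4} \approx 1658.3$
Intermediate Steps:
$N = 0$
$r{\left(Y \right)} = 2 + \frac{Y}{Y + \frac{1}{2 + Y}}$ ($r{\left(Y \right)} = 2 + \frac{Y + 0}{Y + \frac{1}{2 + Y}} = 2 + \frac{Y}{Y + \frac{1}{2 + Y}}$)
$\left(g^{4} - 22\right) r{\left(1 \right)} = \left(5^{4} - 22\right) \frac{2 + 3 \cdot 1^{2} + 6 \cdot 1}{1 + 1^{2} + 2 \cdot 1} = \left(625 - 22\right) \frac{2 + 3 \cdot 1 + 6}{1 + 1 + 2} = 603 \frac{2 + 3 + 6}{4} = 603 \cdot \frac{1}{4} \cdot 11 = 603 \cdot \frac{11}{4} = \frac{6633}{4}$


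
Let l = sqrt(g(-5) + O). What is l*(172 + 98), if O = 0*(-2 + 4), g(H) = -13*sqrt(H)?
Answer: 270*5**(1/4)*sqrt(13)*sqrt(-I) ≈ 1029.3 - 1029.3*I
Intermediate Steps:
O = 0 (O = 0*2 = 0)
l = 5**(1/4)*sqrt(13)*sqrt(-I) (l = sqrt(-13*I*sqrt(5) + 0) = sqrt(-13*I*sqrt(5)) = 5**(1/4)*sqrt(13)*sqrt(-I) ≈ 3.8124 - 3.8124*I)
l*(172 + 98) = (5**(1/4)*sqrt(13)*sqrt(-I))*(172 + 98) = (5**(1/4)*sqrt(13)*sqrt(-I))*270 = 270*5**(1/4)*sqrt(13)*sqrt(-I)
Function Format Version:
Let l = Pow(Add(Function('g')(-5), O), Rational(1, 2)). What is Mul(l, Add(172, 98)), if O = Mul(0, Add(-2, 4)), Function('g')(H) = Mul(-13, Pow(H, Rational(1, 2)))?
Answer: Mul(270, Pow(5, Rational(1, 4)), Pow(13, Rational(1, 2)), Pow(Mul(-1, I), Rational(1, 2))) ≈ Add(1029.3, Mul(-1029.3, I))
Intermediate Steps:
O = 0 (O = Mul(0, 2) = 0)
l = Mul(Pow(5, Rational(1, 4)), Pow(13, Rational(1, 2)), Pow(Mul(-1, I), Rational(1, 2))) (l = Pow(Add(Mul(-13, Pow(-5, Rational(1, 2))), 0), Rational(1, 2)) = Pow(Add(Mul(-13, Mul(I, Pow(5, Rational(1, 2)))), 0), Rational(1, 2)) = Pow(Add(Mul(-13, I, Pow(5, Rational(1, 2))), 0), Rational(1, 2)) = Pow(Mul(-13, I, Pow(5, Rational(1, 2))), Rational(1, 2)) = Mul(Pow(5, Rational(1, 4)), Pow(13, Rational(1, 2)), Pow(Mul(-1, I), Rational(1, 2))) ≈ Add(3.8124, Mul(-3.8124, I)))
Mul(l, Add(172, 98)) = Mul(Mul(Pow(5, Rational(1, 4)), Pow(13, Rational(1, 2)), Pow(Mul(-1, I), Rational(1, 2))), Add(172, 98)) = Mul(Mul(Pow(5, Rational(1, 4)), Pow(13, Rational(1, 2)), Pow(Mul(-1, I), Rational(1, 2))), 270) = Mul(270, Pow(5, Rational(1, 4)), Pow(13, Rational(1, 2)), Pow(Mul(-1, I), Rational(1, 2)))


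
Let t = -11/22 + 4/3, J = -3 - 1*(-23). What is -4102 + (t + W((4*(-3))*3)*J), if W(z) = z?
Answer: -28927/6 ≈ -4821.2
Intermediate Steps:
J = 20 (J = -3 + 23 = 20)
t = ⅚ (t = -11*1/22 + 4*(⅓) = -½ + 4/3 = ⅚ ≈ 0.83333)
-4102 + (t + W((4*(-3))*3)*J) = -4102 + (⅚ + ((4*(-3))*3)*20) = -4102 + (⅚ - 12*3*20) = -4102 + (⅚ - 36*20) = -4102 + (⅚ - 720) = -4102 - 4315/6 = -28927/6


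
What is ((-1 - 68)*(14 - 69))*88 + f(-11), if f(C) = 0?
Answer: 333960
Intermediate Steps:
((-1 - 68)*(14 - 69))*88 + f(-11) = ((-1 - 68)*(14 - 69))*88 + 0 = -69*(-55)*88 + 0 = 3795*88 + 0 = 333960 + 0 = 333960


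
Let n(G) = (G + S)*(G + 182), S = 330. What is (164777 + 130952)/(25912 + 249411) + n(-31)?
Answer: 12430853856/275323 ≈ 45150.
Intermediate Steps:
n(G) = (182 + G)*(330 + G) (n(G) = (G + 330)*(G + 182) = (330 + G)*(182 + G) = (182 + G)*(330 + G))
(164777 + 130952)/(25912 + 249411) + n(-31) = (164777 + 130952)/(25912 + 249411) + (60060 + (-31)² + 512*(-31)) = 295729/275323 + (60060 + 961 - 15872) = 295729*(1/275323) + 45149 = 295729/275323 + 45149 = 12430853856/275323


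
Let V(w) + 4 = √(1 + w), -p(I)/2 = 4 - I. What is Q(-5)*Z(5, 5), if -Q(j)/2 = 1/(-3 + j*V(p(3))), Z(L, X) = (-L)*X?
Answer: 425/157 + 125*I/157 ≈ 2.707 + 0.79618*I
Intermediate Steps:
p(I) = -8 + 2*I (p(I) = -2*(4 - I) = -8 + 2*I)
V(w) = -4 + √(1 + w)
Z(L, X) = -L*X
Q(j) = -2/(-3 + j*(-4 + I)) (Q(j) = -2/(-3 + j*(-4 + √(1 + (-8 + 2*3)))) = -2/(-3 + j*(-4 + √(1 + (-8 + 6)))) = -2/(-3 + j*(-4 + √(1 - 2))) = -2/(-3 + j*(-4 + √(-1))) = -2/(-3 + j*(-4 + I)))
Q(-5)*Z(5, 5) = (2/(3 - 5*(4 - I)))*(-1*5*5) = (2/(3 + (-20 + 5*I)))*(-25) = (2/(-17 + 5*I))*(-25) = (2*((-17 - 5*I)/314))*(-25) = ((-17 - 5*I)/157)*(-25) = -25*(-17 - 5*I)/157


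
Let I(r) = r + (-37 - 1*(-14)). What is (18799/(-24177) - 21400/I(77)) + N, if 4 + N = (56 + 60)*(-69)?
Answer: -1828885235/217593 ≈ -8405.1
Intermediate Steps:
I(r) = -23 + r (I(r) = r + (-37 + 14) = r - 23 = -23 + r)
N = -8008 (N = -4 + (56 + 60)*(-69) = -4 + 116*(-69) = -4 - 8004 = -8008)
(18799/(-24177) - 21400/I(77)) + N = (18799/(-24177) - 21400/(-23 + 77)) - 8008 = (18799*(-1/24177) - 21400/54) - 8008 = (-18799/24177 - 21400*1/54) - 8008 = (-18799/24177 - 10700/27) - 8008 = -86400491/217593 - 8008 = -1828885235/217593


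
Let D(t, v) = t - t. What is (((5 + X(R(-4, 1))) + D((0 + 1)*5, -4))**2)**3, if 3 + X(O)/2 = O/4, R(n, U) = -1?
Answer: 729/64 ≈ 11.391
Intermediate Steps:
X(O) = -6 + O/2 (X(O) = -6 + 2*(O/4) = -6 + O/2)
D(t, v) = 0
(((5 + X(R(-4, 1))) + D((0 + 1)*5, -4))**2)**3 = (((5 + (-6 + (1/2)*(-1))) + 0)**2)**3 = (((5 + (-6 - 1/2)) + 0)**2)**3 = (((5 - 13/2) + 0)**2)**3 = ((-3/2 + 0)**2)**3 = ((-3/2)**2)**3 = (9/4)**3 = 729/64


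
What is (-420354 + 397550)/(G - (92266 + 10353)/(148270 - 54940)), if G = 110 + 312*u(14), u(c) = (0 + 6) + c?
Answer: -2128297320/592542881 ≈ -3.5918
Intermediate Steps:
u(c) = 6 + c
G = 6350 (G = 110 + 312*(6 + 14) = 110 + 312*20 = 110 + 6240 = 6350)
(-420354 + 397550)/(G - (92266 + 10353)/(148270 - 54940)) = (-420354 + 397550)/(6350 - (92266 + 10353)/(148270 - 54940)) = -22804/(6350 - 102619/93330) = -22804/592542881/93330 = -22804*93330/592542881 = -2128297320/592542881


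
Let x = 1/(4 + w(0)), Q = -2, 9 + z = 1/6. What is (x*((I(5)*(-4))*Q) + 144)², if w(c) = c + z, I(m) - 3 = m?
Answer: 14379264/841 ≈ 17098.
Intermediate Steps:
I(m) = 3 + m
z = -53/6 (z = -9 + 1/6 = -9 + ⅙ = -53/6 ≈ -8.8333)
w(c) = -53/6 + c (w(c) = c - 53/6 = -53/6 + c)
x = -6/29 (x = 1/(4 + (-53/6 + 0)) = 1/(4 - 53/6) = 1/(-29/6) = -6/29 ≈ -0.20690)
(x*((I(5)*(-4))*Q) + 144)² = (-6*(3 + 5)*(-4)*(-2)/29 + 144)² = (-6*8*(-4)*(-2)/29 + 144)² = (-(-192)*(-2)/29 + 144)² = (-6/29*64 + 144)² = (-384/29 + 144)² = (3792/29)² = 14379264/841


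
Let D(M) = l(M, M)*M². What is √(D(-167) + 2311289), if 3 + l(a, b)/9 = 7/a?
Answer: √1547765 ≈ 1244.1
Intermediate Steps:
l(a, b) = -27 + 63/a (l(a, b) = -27 + 9*(7/a) = -27 + 63/a)
D(M) = M²*(-27 + 63/M) (D(M) = (-27 + 63/M)*M² = M²*(-27 + 63/M))
√(D(-167) + 2311289) = √(9*(-167)*(7 - 3*(-167)) + 2311289) = √(9*(-167)*(7 + 501) + 2311289) = √(9*(-167)*508 + 2311289) = √(-763524 + 2311289) = √1547765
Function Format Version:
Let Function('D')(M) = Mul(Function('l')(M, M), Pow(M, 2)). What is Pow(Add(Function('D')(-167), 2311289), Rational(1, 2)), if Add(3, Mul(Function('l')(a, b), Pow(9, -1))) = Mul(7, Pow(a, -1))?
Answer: Pow(1547765, Rational(1, 2)) ≈ 1244.1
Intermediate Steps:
Function('l')(a, b) = Add(-27, Mul(63, Pow(a, -1))) (Function('l')(a, b) = Add(-27, Mul(9, Mul(7, Pow(a, -1)))) = Add(-27, Mul(63, Pow(a, -1))))
Function('D')(M) = Mul(Pow(M, 2), Add(-27, Mul(63, Pow(M, -1)))) (Function('D')(M) = Mul(Add(-27, Mul(63, Pow(M, -1))), Pow(M, 2)) = Mul(Pow(M, 2), Add(-27, Mul(63, Pow(M, -1)))))
Pow(Add(Function('D')(-167), 2311289), Rational(1, 2)) = Pow(Add(Mul(9, -167, Add(7, Mul(-3, -167))), 2311289), Rational(1, 2)) = Pow(Add(Mul(9, -167, Add(7, 501)), 2311289), Rational(1, 2)) = Pow(Add(Mul(9, -167, 508), 2311289), Rational(1, 2)) = Pow(Add(-763524, 2311289), Rational(1, 2)) = Pow(1547765, Rational(1, 2))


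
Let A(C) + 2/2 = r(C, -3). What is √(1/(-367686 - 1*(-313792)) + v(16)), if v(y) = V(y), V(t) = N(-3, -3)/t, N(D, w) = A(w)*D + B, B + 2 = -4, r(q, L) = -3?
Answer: √4356629278/107788 ≈ 0.61236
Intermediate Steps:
B = -6 (B = -2 - 4 = -6)
A(C) = -4 (A(C) = -1 - 3 = -4)
N(D, w) = -6 - 4*D (N(D, w) = -4*D - 6 = -6 - 4*D)
V(t) = 6/t (V(t) = (-6 - 4*(-3))/t = (-6 + 12)/t = 6/t)
v(y) = 6/y
√(1/(-367686 - 1*(-313792)) + v(16)) = √(1/(-367686 - 1*(-313792)) + 6/16) = √(1/(-367686 + 313792) + 6*(1/16)) = √(1/(-53894) + 3/8) = √(-1/53894 + 3/8) = √(80837/215576) = √4356629278/107788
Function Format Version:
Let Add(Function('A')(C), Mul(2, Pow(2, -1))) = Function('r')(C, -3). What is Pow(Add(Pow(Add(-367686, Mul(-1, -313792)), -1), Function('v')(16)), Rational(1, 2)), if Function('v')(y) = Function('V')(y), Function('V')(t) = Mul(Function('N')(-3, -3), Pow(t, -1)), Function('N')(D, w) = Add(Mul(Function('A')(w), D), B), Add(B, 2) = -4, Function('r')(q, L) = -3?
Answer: Mul(Rational(1, 107788), Pow(4356629278, Rational(1, 2))) ≈ 0.61236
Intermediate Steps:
B = -6 (B = Add(-2, -4) = -6)
Function('A')(C) = -4 (Function('A')(C) = Add(-1, -3) = -4)
Function('N')(D, w) = Add(-6, Mul(-4, D)) (Function('N')(D, w) = Add(Mul(-4, D), -6) = Add(-6, Mul(-4, D)))
Function('V')(t) = Mul(6, Pow(t, -1)) (Function('V')(t) = Mul(Add(-6, Mul(-4, -3)), Pow(t, -1)) = Mul(Add(-6, 12), Pow(t, -1)) = Mul(6, Pow(t, -1)))
Function('v')(y) = Mul(6, Pow(y, -1))
Pow(Add(Pow(Add(-367686, Mul(-1, -313792)), -1), Function('v')(16)), Rational(1, 2)) = Pow(Add(Pow(Add(-367686, Mul(-1, -313792)), -1), Mul(6, Pow(16, -1))), Rational(1, 2)) = Pow(Add(Pow(Add(-367686, 313792), -1), Mul(6, Rational(1, 16))), Rational(1, 2)) = Pow(Add(Pow(-53894, -1), Rational(3, 8)), Rational(1, 2)) = Pow(Add(Rational(-1, 53894), Rational(3, 8)), Rational(1, 2)) = Pow(Rational(80837, 215576), Rational(1, 2)) = Mul(Rational(1, 107788), Pow(4356629278, Rational(1, 2)))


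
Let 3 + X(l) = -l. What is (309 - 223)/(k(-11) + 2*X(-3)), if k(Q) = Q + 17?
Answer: 43/3 ≈ 14.333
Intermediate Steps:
X(l) = -3 - l
k(Q) = 17 + Q
(309 - 223)/(k(-11) + 2*X(-3)) = (309 - 223)/((17 - 11) + 2*(-3 - 1*(-3))) = 86/(6 + 2*(-3 + 3)) = 86/(6 + 2*0) = 86/(6 + 0) = 86/6 = 86*(⅙) = 43/3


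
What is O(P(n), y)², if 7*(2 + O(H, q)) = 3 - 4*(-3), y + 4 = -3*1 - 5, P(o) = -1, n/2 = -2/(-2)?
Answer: 1/49 ≈ 0.020408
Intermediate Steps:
n = 2 (n = 2*(-2/(-2)) = 2*(-2*(-½)) = 2*1 = 2)
y = -12 (y = -4 + (-3*1 - 5) = -4 + (-3 - 5) = -4 - 8 = -12)
O(H, q) = ⅐ (O(H, q) = -2 + (3 - 4*(-3))/7 = -2 + (3 + 12)/7 = -2 + (⅐)*15 = -2 + 15/7 = ⅐)
O(P(n), y)² = (⅐)² = 1/49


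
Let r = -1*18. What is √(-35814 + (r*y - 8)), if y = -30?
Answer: I*√35282 ≈ 187.83*I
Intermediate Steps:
r = -18
√(-35814 + (r*y - 8)) = √(-35814 + (-18*(-30) - 8)) = √(-35814 + (540 - 8)) = √(-35814 + 532) = √(-35282) = I*√35282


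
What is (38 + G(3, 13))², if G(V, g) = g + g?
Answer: 4096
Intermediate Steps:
G(V, g) = 2*g
(38 + G(3, 13))² = (38 + 2*13)² = (38 + 26)² = 64² = 4096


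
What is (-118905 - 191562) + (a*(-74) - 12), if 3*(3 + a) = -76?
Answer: -925147/3 ≈ -3.0838e+5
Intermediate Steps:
a = -85/3 (a = -3 + (1/3)*(-76) = -3 - 76/3 = -85/3 ≈ -28.333)
(-118905 - 191562) + (a*(-74) - 12) = (-118905 - 191562) + (-85/3*(-74) - 12) = -310467 + (6290/3 - 12) = -310467 + 6254/3 = -925147/3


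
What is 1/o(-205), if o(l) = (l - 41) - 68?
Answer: -1/314 ≈ -0.0031847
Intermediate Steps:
o(l) = -109 + l (o(l) = (-41 + l) - 68 = -109 + l)
1/o(-205) = 1/(-109 - 205) = 1/(-314) = -1/314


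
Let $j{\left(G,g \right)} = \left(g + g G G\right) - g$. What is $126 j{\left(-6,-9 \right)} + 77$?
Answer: $-40747$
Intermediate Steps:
$j{\left(G,g \right)} = g G^{2}$ ($j{\left(G,g \right)} = \left(g + G g G\right) - g = \left(g + g G^{2}\right) - g = g G^{2}$)
$126 j{\left(-6,-9 \right)} + 77 = 126 \left(- 9 \left(-6\right)^{2}\right) + 77 = 126 \left(\left(-9\right) 36\right) + 77 = 126 \left(-324\right) + 77 = -40824 + 77 = -40747$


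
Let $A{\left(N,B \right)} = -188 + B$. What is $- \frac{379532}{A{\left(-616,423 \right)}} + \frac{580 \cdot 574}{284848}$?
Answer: $- \frac{13503836867}{8367410} \approx -1613.9$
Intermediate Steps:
$- \frac{379532}{A{\left(-616,423 \right)}} + \frac{580 \cdot 574}{284848} = - \frac{379532}{-188 + 423} + \frac{580 \cdot 574}{284848} = - \frac{379532}{235} + 332920 \cdot \frac{1}{284848} = \left(-379532\right) \frac{1}{235} + \frac{41615}{35606} = - \frac{379532}{235} + \frac{41615}{35606} = - \frac{13503836867}{8367410}$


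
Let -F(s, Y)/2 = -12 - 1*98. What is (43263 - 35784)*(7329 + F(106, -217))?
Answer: 56458971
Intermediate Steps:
F(s, Y) = 220 (F(s, Y) = -2*(-12 - 1*98) = -2*(-12 - 98) = -2*(-110) = 220)
(43263 - 35784)*(7329 + F(106, -217)) = (43263 - 35784)*(7329 + 220) = 7479*7549 = 56458971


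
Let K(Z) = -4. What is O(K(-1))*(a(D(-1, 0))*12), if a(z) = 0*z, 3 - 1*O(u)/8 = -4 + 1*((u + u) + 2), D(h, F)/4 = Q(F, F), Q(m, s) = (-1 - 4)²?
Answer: 0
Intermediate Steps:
Q(m, s) = 25 (Q(m, s) = (-5)² = 25)
D(h, F) = 100 (D(h, F) = 4*25 = 100)
O(u) = 40 - 16*u (O(u) = 24 - 8*(-4 + 1*((u + u) + 2)) = 24 - 8*(-4 + 1*(2*u + 2)) = 24 - 8*(-4 + 1*(2 + 2*u)) = 24 - 8*(-4 + (2 + 2*u)) = 24 - 8*(-2 + 2*u) = 24 + (16 - 16*u) = 40 - 16*u)
a(z) = 0
O(K(-1))*(a(D(-1, 0))*12) = (40 - 16*(-4))*(0*12) = (40 + 64)*0 = 104*0 = 0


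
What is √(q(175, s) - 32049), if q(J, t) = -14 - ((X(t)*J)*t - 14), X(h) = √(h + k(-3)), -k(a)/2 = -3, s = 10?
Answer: I*√39049 ≈ 197.61*I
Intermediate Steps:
k(a) = 6 (k(a) = -2*(-3) = 6)
X(h) = √(6 + h) (X(h) = √(h + 6) = √(6 + h))
q(J, t) = -J*t*√(6 + t) (q(J, t) = -14 - ((√(6 + t)*J)*t - 14) = -14 - ((J*√(6 + t))*t - 14) = -14 - (J*t*√(6 + t) - 14) = -14 - (-14 + J*t*√(6 + t)) = -14 + (14 - J*t*√(6 + t)) = -J*t*√(6 + t))
√(q(175, s) - 32049) = √(-1*175*10*√(6 + 10) - 32049) = √(-1*175*10*√16 - 32049) = √(-1*175*10*4 - 32049) = √(-7000 - 32049) = √(-39049) = I*√39049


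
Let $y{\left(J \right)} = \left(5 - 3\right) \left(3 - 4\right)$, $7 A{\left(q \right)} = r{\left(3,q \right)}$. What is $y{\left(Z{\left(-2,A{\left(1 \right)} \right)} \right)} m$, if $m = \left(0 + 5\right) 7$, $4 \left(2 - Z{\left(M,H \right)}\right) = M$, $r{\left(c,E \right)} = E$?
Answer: $-70$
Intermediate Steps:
$A{\left(q \right)} = \frac{q}{7}$
$Z{\left(M,H \right)} = 2 - \frac{M}{4}$
$m = 35$ ($m = 5 \cdot 7 = 35$)
$y{\left(J \right)} = -2$ ($y{\left(J \right)} = 2 \left(-1\right) = -2$)
$y{\left(Z{\left(-2,A{\left(1 \right)} \right)} \right)} m = \left(-2\right) 35 = -70$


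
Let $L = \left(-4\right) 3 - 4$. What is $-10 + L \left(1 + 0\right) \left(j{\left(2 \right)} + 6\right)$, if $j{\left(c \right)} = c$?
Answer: $-138$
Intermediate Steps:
$L = -16$ ($L = -12 - 4 = -16$)
$-10 + L \left(1 + 0\right) \left(j{\left(2 \right)} + 6\right) = -10 - 16 \left(1 + 0\right) \left(2 + 6\right) = -10 - 16 \cdot 1 \cdot 8 = -10 - 128 = -138$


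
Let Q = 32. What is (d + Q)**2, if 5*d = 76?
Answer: 55696/25 ≈ 2227.8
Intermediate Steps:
d = 76/5 (d = (1/5)*76 = 76/5 ≈ 15.200)
(d + Q)**2 = (76/5 + 32)**2 = (236/5)**2 = 55696/25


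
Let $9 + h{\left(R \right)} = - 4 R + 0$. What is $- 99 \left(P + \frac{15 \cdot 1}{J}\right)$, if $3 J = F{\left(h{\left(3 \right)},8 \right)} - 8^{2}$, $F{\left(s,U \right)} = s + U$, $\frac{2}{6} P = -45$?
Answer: $\frac{93960}{7} \approx 13423.0$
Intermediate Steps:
$P = -135$ ($P = 3 \left(-45\right) = -135$)
$h{\left(R \right)} = -9 - 4 R$ ($h{\left(R \right)} = -9 + \left(- 4 R + 0\right) = -9 - 4 R$)
$F{\left(s,U \right)} = U + s$
$J = - \frac{77}{3}$ ($J = \frac{\left(8 - 21\right) - 8^{2}}{3} = \frac{\left(8 - 21\right) - 64}{3} = \frac{-13 - 64}{3} = \frac{1}{3} \left(-77\right) = - \frac{77}{3} \approx -25.667$)
$- 99 \left(P + \frac{15 \cdot 1}{J}\right) = - 99 \left(-135 + \frac{15 \cdot 1}{- \frac{77}{3}}\right) = - 99 \left(-135 + 15 \left(- \frac{3}{77}\right)\right) = - 99 \left(-135 - \frac{45}{77}\right) = \left(-99\right) \left(- \frac{10440}{77}\right) = \frac{93960}{7}$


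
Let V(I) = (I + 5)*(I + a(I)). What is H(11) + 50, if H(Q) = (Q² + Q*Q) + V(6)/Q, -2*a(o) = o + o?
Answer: 292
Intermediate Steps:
a(o) = -o (a(o) = -(o + o)/2 = -o)
V(I) = 0 (V(I) = (I + 5)*(I - I) = (5 + I)*0 = 0)
H(Q) = 2*Q² (H(Q) = (Q² + Q*Q) + 0/Q = (Q² + Q²) + 0 = 2*Q² + 0 = 2*Q²)
H(11) + 50 = 2*11² + 50 = 2*121 + 50 = 242 + 50 = 292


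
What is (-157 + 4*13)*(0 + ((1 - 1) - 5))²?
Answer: -2625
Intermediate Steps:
(-157 + 4*13)*(0 + ((1 - 1) - 5))² = (-157 + 52)*(0 + (0 - 5))² = -105*(0 - 5)² = -105*(-5)² = -105*25 = -2625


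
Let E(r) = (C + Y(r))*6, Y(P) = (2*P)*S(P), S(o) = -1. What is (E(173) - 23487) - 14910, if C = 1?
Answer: -40467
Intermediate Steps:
Y(P) = -2*P (Y(P) = (2*P)*(-1) = -2*P)
E(r) = 6 - 12*r (E(r) = (1 - 2*r)*6 = 6 - 12*r)
(E(173) - 23487) - 14910 = ((6 - 12*173) - 23487) - 14910 = ((6 - 2076) - 23487) - 14910 = (-2070 - 23487) - 14910 = -25557 - 14910 = -40467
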